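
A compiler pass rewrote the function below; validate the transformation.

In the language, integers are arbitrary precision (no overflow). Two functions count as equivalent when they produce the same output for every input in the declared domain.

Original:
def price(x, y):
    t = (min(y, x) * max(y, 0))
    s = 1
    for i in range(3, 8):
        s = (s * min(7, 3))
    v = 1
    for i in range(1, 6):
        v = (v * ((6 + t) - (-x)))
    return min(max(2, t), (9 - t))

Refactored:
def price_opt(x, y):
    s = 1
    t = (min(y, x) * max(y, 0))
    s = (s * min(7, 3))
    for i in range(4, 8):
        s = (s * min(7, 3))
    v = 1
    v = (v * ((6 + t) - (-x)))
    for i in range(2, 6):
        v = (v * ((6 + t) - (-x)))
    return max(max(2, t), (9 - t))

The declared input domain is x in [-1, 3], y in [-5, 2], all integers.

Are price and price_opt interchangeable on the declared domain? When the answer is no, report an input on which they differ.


At x=-1, y=-5: price gives 2, price_opt gives 9.
verdict: not equivalent; witness: x=-1, y=-5


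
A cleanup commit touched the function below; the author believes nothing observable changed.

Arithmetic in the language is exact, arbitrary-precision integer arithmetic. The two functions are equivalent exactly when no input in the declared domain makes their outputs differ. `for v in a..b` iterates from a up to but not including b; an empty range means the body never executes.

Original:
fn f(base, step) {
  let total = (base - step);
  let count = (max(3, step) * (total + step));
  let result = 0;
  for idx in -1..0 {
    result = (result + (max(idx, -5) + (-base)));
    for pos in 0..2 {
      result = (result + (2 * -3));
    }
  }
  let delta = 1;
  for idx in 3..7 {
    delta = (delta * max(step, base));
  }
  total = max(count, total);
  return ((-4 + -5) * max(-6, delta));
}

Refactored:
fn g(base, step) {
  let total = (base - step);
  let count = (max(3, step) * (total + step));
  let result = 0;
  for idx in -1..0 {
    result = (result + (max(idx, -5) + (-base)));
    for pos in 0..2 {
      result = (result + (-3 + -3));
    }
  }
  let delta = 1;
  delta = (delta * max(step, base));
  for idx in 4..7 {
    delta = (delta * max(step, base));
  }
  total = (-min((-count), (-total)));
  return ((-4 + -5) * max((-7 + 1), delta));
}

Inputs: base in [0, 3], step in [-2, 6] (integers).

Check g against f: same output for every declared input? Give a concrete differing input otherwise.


Differences: constant usage differs; loop structure differs; statement counts differ; arithmetic usage differs; min/max/abs usage differs — yet all 36 inputs agree.
verdict: equivalent


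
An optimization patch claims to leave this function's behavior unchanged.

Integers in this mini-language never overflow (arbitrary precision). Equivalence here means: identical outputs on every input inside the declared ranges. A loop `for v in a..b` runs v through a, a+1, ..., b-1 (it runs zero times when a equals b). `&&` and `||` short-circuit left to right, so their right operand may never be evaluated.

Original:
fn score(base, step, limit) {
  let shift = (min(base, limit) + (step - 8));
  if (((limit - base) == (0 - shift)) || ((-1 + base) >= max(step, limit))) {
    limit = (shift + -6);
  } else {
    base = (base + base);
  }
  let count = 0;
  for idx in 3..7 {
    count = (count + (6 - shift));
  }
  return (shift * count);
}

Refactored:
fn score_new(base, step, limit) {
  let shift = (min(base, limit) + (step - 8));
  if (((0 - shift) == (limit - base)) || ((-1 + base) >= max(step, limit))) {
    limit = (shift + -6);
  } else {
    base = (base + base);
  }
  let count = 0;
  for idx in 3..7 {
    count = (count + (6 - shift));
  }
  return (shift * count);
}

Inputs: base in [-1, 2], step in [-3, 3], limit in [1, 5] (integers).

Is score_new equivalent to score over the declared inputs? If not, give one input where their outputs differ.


Side by side, the visible changes include: same computation, different form.
Tracing base=2, step=-2, limit=2: score: shift = -8; (((limit - base) == (0 - shift)) || ((-1 + base) >= max(step, limit))) -> false; base = 4; count = 0; [idx=3]; count = 14; [idx=4]; count = 28; [idx=5]; count = 42; [idx=6]; count = 56; return -448 | score_new: shift = -8; (((0 - shift) == (limit - base)) || ((-1 + base) >= max(step, limit))) -> false; base = 4; count = 0; [idx=3]; count = 14; [idx=4]; count = 28; [idx=5]; count = 42; [idx=6]; count = 56; return -448 — matching result -448.
Sweeping the whole domain (140 inputs) finds no disagreement.
verdict: equivalent


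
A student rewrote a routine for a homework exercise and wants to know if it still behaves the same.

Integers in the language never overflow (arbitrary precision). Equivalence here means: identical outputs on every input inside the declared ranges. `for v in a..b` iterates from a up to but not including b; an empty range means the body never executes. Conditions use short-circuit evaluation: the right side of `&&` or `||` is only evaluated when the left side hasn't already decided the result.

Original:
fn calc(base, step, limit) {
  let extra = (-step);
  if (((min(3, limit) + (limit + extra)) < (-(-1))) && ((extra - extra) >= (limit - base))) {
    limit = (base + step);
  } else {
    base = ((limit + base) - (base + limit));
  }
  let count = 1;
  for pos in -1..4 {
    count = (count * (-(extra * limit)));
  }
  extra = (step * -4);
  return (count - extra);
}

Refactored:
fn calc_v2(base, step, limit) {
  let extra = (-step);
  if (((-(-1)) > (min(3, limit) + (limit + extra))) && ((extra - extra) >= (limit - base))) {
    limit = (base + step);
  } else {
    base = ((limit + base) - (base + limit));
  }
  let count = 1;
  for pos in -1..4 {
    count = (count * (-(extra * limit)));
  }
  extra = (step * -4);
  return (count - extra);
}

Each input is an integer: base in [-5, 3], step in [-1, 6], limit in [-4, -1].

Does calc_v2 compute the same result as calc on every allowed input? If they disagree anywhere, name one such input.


Equivalent — the differences include comparison usage differs, yet no declared input distinguishes the two.
Spot check at base=1, step=-1, limit=-1 — calc: extra := 1 | (((min(3, limit) + (limit + extra)) < (-(-1))) && ((extra - extra) >= (limit - base))): true | limit := 0 | count := 1 | iter pos=-1: | count := 0 | iter pos=0: | count := 0 | iter pos=1: | count := 0 | iter pos=2: | count := 0 | iter pos=3: | count := 0 | extra := 4 | result -4. calc_v2: extra := 1 | (((-(-1)) > (min(3, limit) + (limit + extra))) && ((extra - extra) >= (limit - base))): true | limit := 0 | count := 1 | iter pos=-1: | count := 0 | iter pos=0: | count := 0 | iter pos=1: | count := 0 | iter pos=2: | count := 0 | iter pos=3: | count := 0 | extra := 4 | result -4. Both give -4.
Across all 288 domain points the two functions coincide.
verdict: equivalent


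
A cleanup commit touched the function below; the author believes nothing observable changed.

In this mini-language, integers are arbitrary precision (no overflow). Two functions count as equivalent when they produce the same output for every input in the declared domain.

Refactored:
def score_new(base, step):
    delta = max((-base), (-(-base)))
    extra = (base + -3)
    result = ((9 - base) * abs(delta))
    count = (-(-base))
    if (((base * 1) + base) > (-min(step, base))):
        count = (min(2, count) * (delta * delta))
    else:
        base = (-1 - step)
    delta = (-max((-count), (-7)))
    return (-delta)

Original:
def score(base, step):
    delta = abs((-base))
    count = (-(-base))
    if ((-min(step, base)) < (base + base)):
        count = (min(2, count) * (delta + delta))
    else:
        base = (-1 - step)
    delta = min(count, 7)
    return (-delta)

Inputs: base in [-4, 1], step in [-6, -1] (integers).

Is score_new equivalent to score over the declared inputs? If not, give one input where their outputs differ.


Consider the input base=1, step=-1.
score: delta = 1; count = 1; ((-min(step, base)) < (base + base)) -> true; count = 2; delta = 2; return -2
score_new: delta = 1; extra = -2; result = 8; count = 1; (((base * 1) + base) > (-min(step, base))) -> true; count = 1; delta = 1; return -1
-2 and -1 differ, so these are not the same function on this domain.
verdict: not equivalent; witness: base=1, step=-1


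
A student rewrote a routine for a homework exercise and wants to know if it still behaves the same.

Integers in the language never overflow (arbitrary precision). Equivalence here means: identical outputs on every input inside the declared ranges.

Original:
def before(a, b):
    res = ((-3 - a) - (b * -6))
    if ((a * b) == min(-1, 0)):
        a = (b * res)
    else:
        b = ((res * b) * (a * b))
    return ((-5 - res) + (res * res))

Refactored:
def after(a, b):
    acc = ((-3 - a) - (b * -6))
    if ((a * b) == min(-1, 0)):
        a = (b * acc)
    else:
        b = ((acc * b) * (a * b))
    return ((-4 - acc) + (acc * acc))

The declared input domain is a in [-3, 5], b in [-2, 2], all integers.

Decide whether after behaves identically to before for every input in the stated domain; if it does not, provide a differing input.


These are not equivalent — on a=-3, b=-2 the outputs split (151 vs 152).
before: res=-12, then ((a * b) == min(-1, 0)) is false, then b=144, then returns 151
after: acc=-12, then ((a * b) == min(-1, 0)) is false, then b=144, then returns 152
verdict: not equivalent; witness: a=-3, b=-2


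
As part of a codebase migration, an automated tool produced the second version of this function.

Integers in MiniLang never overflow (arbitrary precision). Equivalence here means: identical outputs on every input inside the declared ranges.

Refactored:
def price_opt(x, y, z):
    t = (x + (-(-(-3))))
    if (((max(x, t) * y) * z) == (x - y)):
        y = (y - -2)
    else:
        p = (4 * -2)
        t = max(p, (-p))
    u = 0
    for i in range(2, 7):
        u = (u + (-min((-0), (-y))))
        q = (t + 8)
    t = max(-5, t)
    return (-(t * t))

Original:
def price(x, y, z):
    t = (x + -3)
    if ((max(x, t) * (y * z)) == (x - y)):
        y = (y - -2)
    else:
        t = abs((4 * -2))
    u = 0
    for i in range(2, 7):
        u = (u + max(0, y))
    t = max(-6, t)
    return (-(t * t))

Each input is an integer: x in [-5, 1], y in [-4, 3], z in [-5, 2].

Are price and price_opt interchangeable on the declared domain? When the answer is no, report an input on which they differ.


These are not equivalent — on x=-4, y=-4, z=0 the outputs split (-36 vs -25).
price: t := -7 | ((max(x, t) * (y * z)) == (x - y)): true | y := -2 | u := 0 | iter i=2: | u := 0 | iter i=3: | u := 0 | iter i=4: | u := 0 | iter i=5: | u := 0 | iter i=6: | u := 0 | t := -6 | result -36
price_opt: t := -7 | (((max(x, t) * y) * z) == (x - y)): true | y := -2 | u := 0 | iter i=2: | u := 0 | q := 1 | iter i=3: | u := 0 | q := 1 | iter i=4: | u := 0 | q := 1 | iter i=5: | u := 0 | q := 1 | iter i=6: | u := 0 | q := 1 | t := -5 | result -25
verdict: not equivalent; witness: x=-4, y=-4, z=0


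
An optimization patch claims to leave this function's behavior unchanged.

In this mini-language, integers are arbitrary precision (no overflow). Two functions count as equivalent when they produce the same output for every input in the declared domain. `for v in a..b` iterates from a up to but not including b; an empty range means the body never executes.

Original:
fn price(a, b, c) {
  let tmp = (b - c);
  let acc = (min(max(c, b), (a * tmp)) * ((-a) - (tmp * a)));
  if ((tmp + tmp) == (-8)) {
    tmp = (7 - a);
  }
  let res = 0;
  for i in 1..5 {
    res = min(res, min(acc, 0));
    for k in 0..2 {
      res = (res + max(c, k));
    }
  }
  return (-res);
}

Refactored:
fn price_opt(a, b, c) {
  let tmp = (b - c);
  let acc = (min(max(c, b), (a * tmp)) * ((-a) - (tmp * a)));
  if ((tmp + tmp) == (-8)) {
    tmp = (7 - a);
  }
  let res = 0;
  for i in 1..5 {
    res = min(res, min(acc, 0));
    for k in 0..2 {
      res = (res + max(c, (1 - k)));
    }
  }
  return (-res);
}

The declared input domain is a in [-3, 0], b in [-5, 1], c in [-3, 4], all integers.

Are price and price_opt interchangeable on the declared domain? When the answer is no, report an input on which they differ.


The two versions differ — the changes include arithmetic usage differs; and constant usage differs.
Spot check at a=-2, b=1, c=-3 — price: tmp becomes 4; next acc becomes -80; next ((tmp + tmp) == (-8)) evaluates to false; next res becomes 0; next at i=1:; next res becomes -80; next at k=0:; next res becomes -80; next at k=1:; next res becomes -79; next at i=2:; next res becomes -80; next at k=0:; next res becomes -80; next at k=1:; next res becomes -79; next at i=3:; next res becomes -80; next at k=0:; next res becomes -80; next at k=1:; next res becomes -79; next at i=4:; next res becomes -80; next at k=0:; next res becomes -80; next at k=1:; next res becomes -79; next final value 79. price_opt: tmp becomes 4; next acc becomes -80; next ((tmp + tmp) == (-8)) evaluates to false; next res becomes 0; next at i=1:; next res becomes -80; next at k=0:; next res becomes -79; next at k=1:; next res becomes -79; next at i=2:; next res becomes -80; next at k=0:; next res becomes -79; next at k=1:; next res becomes -79; next at i=3:; next res becomes -80; next at k=0:; next res becomes -79; next at k=1:; next res becomes -79; next at i=4:; next res becomes -80; next at k=0:; next res becomes -79; next at k=1:; next res becomes -79; next final value 79. Both give 79.
An exhaustive pass over the 224 declared inputs shows identical outputs.
verdict: equivalent


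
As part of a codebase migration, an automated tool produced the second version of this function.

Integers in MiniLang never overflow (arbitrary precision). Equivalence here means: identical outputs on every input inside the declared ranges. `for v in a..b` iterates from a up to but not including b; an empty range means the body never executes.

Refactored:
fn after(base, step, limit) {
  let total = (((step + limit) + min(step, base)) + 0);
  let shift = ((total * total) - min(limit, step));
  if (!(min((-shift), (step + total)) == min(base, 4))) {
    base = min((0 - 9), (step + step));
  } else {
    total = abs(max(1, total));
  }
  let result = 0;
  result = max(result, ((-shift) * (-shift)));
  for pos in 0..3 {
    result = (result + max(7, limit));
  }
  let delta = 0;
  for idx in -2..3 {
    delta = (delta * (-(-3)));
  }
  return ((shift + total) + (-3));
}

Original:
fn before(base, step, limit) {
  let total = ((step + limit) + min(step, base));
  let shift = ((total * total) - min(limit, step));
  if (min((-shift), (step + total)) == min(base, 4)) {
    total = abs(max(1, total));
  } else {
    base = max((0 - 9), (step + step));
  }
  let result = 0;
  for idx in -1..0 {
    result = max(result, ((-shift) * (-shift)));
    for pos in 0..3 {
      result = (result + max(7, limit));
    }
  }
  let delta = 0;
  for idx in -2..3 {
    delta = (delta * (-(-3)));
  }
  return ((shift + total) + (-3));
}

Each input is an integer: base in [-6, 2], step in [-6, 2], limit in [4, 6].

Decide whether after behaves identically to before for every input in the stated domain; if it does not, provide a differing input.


Equivalent. The suspicious edit (`max((0 - 9), (step + step))` became `min((0 - 9), (step + step))`) never changes the result for any input inside the declared domain.
Sweeping the whole domain (243 inputs) finds no disagreement.
Spot check at base=-2, step=-2, limit=4 — before: total becomes 0; next shift becomes 2; next (min((-shift), (step + total)) == min(base, 4)) evaluates to true; next total becomes 1; next result becomes 0; next at idx=-1:; next result becomes 4; next at pos=0:; next result becomes 11; next at pos=1:; next result becomes 18; next at pos=2:; next result becomes 25; next delta becomes 0; next at idx=-2:; next delta becomes 0; next at idx=-1:; next delta becomes 0; next at idx=0:; next delta becomes 0; next at idx=1:; next delta becomes 0; next at idx=2:; next delta becomes 0; next final value 0. after: total becomes 0; next shift becomes 2; next (!(min((-shift), (step + total)) == min(base, 4))) evaluates to false; next total becomes 1; next result becomes 0; next result becomes 4; next at pos=0:; next result becomes 11; next at pos=1:; next result becomes 18; next at pos=2:; next result becomes 25; next delta becomes 0; next at idx=-2:; next delta becomes 0; next at idx=-1:; next delta becomes 0; next at idx=0:; next delta becomes 0; next at idx=1:; next delta becomes 0; next at idx=2:; next delta becomes 0; next final value 0. Both give 0.
verdict: equivalent


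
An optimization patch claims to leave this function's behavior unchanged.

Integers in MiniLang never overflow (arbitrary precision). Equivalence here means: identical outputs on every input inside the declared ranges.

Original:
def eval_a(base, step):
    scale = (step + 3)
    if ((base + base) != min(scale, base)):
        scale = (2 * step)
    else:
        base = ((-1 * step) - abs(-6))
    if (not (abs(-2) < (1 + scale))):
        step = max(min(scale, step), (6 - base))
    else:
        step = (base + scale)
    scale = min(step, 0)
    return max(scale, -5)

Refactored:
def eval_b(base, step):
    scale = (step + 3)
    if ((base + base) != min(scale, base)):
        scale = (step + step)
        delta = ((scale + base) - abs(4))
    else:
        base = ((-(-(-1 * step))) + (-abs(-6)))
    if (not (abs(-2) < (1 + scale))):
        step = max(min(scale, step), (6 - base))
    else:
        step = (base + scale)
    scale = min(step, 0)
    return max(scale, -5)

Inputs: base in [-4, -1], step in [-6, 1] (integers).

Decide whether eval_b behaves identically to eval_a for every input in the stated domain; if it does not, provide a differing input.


Equivalent — the differences include statement counts differ, arithmetic usage differs, constant usage differs, local variable names differ, min/max/abs usage differs, yet no declared input distinguishes the two.
One worked example (base=-1, step=-4) — eval_a: scale = -1; ((base + base) != min(scale, base)) -> true; scale = -8; (not (abs(-2) < (1 + scale))) -> true; step = 7; scale = 0; return 0; eval_b: scale = -1; ((base + base) != min(scale, base)) -> true; scale = -8; delta = -13; (not (abs(-2) < (1 + scale))) -> true; step = 7; scale = 0; return 0; agreement on 0.
Checked all 32 inputs in the declared domain: the outputs agree on every one.
verdict: equivalent


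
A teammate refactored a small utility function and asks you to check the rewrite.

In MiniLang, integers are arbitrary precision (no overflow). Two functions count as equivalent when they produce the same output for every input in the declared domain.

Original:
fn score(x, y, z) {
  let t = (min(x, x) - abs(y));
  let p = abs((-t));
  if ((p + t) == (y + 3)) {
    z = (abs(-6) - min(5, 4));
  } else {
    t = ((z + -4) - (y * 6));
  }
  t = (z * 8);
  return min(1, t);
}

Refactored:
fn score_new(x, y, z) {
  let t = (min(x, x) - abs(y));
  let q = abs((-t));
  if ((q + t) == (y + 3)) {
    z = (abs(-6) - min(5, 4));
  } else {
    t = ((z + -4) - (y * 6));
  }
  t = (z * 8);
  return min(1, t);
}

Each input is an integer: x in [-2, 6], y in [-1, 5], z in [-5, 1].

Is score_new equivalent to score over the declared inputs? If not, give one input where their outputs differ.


The two are interchangeable: local variable names differ, and every declared input agrees.
Tracing x=5, y=5, z=0: score: t = 0; p = 0; ((p + t) == (y + 3)) -> false; t = -34; t = 0; return 0 | score_new: t = 0; q = 0; ((q + t) == (y + 3)) -> false; t = -34; t = 0; return 0 — matching result 0.
Across all 441 domain points the two functions coincide.
verdict: equivalent


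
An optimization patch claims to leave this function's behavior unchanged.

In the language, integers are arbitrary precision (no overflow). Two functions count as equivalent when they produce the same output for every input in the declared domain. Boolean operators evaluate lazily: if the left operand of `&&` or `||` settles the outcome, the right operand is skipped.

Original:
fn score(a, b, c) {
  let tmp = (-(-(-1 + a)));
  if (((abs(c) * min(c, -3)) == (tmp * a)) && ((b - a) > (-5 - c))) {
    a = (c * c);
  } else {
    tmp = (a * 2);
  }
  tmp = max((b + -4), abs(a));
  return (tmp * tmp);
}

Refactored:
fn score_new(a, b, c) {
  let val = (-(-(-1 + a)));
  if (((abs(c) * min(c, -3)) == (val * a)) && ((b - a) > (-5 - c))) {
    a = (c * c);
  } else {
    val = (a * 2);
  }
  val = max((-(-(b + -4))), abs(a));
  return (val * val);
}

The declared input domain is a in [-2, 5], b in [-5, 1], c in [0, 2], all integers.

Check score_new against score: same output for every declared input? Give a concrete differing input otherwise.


Side by side, the visible changes include: local variable names differ.
One worked example (a=-1, b=-3, c=0) — score: tmp becomes -2; next (((abs(c) * min(c, -3)) == (tmp * a)) && ((b - a) > (-5 - c))) evaluates to false; next tmp becomes -2; next tmp becomes 1; next final value 1; score_new: val becomes -2; next (((abs(c) * min(c, -3)) == (val * a)) && ((b - a) > (-5 - c))) evaluates to false; next val becomes -2; next val becomes 1; next final value 1; agreement on 1.
Checked all 168 inputs in the declared domain: the outputs agree on every one.
verdict: equivalent


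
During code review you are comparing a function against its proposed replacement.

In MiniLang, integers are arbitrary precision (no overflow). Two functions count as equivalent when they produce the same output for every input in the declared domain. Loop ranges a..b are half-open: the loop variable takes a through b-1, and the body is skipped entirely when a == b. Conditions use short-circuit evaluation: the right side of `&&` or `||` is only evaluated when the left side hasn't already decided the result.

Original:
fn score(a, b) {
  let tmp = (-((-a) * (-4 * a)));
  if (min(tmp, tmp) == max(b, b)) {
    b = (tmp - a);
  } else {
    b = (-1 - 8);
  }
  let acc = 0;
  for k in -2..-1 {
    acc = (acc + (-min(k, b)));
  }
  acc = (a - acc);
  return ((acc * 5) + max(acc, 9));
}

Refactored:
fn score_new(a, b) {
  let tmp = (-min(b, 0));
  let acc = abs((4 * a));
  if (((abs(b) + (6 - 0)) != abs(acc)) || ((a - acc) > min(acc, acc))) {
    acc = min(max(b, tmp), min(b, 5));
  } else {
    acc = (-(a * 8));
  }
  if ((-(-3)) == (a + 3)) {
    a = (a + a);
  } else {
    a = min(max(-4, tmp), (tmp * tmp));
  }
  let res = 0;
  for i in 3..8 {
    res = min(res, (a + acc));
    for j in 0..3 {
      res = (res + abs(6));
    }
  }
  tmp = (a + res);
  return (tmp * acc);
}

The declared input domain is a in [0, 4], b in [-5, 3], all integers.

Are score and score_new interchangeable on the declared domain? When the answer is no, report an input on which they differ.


Take a=0, b=-5.
score: tmp=0, then (min(tmp, tmp) == max(b, b)) is false, then b=-9, then acc=0, then (k=-2), then acc=9, then acc=-9, then returns -36
score_new: tmp=5, then acc=0, then (((abs(b) + (6 - 0)) != abs(acc)) || ((a - acc) > min(acc, acc))) is true, then acc=-5, then ((-(-3)) == (a + 3)) is true, then a=0, then res=0, then (i=3), then res=-5, then (j=0), then res=1, then (j=1), then res=7, then (j=2), then res=13, then (i=4), then res=-5, then (j=0), then res=1, then (j=1), then res=7, then (j=2), then res=13, then (i=5), then res=-5, then (j=0), then res=1, then (j=1), then res=7, then (j=2), then res=13, then (i=6), then res=-5, then (j=0), then res=1, then (j=1), then res=7, then (j=2), then res=13, then (i=7), then res=-5, then (j=0), then res=1, then (j=1), then res=7, then (j=2), then res=13, then tmp=13, then returns -65
-36 against -65: the behavior changed.
verdict: not equivalent; witness: a=0, b=-5


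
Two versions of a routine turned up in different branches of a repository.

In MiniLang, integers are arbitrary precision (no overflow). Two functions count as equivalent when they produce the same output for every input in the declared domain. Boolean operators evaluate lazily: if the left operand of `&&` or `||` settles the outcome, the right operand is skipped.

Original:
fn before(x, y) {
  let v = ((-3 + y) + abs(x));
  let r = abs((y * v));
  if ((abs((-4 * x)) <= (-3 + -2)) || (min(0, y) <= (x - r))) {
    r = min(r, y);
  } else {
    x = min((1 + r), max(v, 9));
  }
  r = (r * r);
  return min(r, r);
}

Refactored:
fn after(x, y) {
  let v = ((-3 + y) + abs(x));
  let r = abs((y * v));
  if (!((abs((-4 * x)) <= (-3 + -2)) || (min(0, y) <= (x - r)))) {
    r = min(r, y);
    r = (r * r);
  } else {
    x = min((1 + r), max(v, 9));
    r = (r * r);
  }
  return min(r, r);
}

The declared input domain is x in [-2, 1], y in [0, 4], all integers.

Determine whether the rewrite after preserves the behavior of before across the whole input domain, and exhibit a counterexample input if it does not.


The rewrite breaks on x=-2, y=3, where the results are 36 and 9.
before: v becomes 2; next r becomes 6; next ((abs((-4 * x)) <= (-3 + -2)) || (min(0, y) <= (x - r))) evaluates to false; next x becomes 7; next r becomes 36; next final value 36
after: v becomes 2; next r becomes 6; next (!((abs((-4 * x)) <= (-3 + -2)) || (min(0, y) <= (x - r)))) evaluates to true; next r becomes 3; next r becomes 9; next final value 9
verdict: not equivalent; witness: x=-2, y=3


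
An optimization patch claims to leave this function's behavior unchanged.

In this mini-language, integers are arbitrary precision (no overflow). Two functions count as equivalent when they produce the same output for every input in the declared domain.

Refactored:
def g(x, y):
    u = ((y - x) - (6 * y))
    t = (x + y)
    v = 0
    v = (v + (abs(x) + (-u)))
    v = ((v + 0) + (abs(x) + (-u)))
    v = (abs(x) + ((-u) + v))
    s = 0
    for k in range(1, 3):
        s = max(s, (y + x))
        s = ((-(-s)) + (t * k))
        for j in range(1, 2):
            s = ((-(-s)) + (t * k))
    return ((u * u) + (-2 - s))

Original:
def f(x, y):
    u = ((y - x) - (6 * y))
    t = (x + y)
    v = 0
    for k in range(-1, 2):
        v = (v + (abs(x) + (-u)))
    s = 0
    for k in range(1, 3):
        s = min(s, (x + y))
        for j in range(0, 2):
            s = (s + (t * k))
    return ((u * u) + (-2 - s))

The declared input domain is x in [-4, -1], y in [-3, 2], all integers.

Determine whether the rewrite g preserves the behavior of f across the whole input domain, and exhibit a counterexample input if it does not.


Try x=-4, y=-3.
f: u = 19; t = -7; v = 0; [k=-1]; v = -15; [k=0]; v = -30; [k=1]; v = -45; s = 0; [k=1]; s = -7; [j=0]; s = -14; [j=1]; s = -21; [k=2]; s = -21; [j=0]; s = -35; [j=1]; s = -49; return 408
g: u = 19; t = -7; v = 0; v = -15; v = -30; v = -45; s = 0; [k=1]; s = 0; s = -7; [j=1]; s = -14; [k=2]; s = -7; s = -21; [j=1]; s = -35; return 394
408 against 394: the behavior changed.
verdict: not equivalent; witness: x=-4, y=-3


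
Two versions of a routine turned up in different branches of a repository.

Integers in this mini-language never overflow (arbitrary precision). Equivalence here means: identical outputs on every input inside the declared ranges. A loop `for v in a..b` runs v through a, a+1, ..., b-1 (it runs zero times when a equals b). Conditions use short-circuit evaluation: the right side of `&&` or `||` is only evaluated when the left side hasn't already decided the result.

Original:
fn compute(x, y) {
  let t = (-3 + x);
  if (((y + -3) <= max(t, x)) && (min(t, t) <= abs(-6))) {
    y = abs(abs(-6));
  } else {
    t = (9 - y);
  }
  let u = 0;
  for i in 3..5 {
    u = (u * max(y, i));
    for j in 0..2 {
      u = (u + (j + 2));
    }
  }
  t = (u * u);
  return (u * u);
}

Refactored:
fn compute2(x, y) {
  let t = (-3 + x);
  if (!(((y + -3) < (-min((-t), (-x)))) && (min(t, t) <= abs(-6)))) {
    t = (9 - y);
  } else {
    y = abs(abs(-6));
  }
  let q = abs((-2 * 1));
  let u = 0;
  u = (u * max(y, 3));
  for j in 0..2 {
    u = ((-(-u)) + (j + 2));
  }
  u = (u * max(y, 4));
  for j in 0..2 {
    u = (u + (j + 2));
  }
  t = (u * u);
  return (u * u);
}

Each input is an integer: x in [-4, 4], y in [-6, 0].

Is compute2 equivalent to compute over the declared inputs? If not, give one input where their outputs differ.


Consider the input x=-4, y=-1.
compute: t := -7 | (((y + -3) <= max(t, x)) && (min(t, t) <= abs(-6))): true | y := 6 | u := 0 | iter i=3: | u := 0 | iter j=0: | u := 2 | iter j=1: | u := 5 | iter i=4: | u := 30 | iter j=0: | u := 32 | iter j=1: | u := 35 | t := 1225 | result 1225
compute2: t := -7 | (!(((y + -3) < (-min((-t), (-x)))) && (min(t, t) <= abs(-6)))): true | t := 10 | q := 2 | u := 0 | u := 0 | iter j=0: | u := 2 | iter j=1: | u := 5 | u := 20 | iter j=0: | u := 22 | iter j=1: | u := 25 | t := 625 | result 625
1225 != 625, so the rewrite changes behavior.
verdict: not equivalent; witness: x=-4, y=-1


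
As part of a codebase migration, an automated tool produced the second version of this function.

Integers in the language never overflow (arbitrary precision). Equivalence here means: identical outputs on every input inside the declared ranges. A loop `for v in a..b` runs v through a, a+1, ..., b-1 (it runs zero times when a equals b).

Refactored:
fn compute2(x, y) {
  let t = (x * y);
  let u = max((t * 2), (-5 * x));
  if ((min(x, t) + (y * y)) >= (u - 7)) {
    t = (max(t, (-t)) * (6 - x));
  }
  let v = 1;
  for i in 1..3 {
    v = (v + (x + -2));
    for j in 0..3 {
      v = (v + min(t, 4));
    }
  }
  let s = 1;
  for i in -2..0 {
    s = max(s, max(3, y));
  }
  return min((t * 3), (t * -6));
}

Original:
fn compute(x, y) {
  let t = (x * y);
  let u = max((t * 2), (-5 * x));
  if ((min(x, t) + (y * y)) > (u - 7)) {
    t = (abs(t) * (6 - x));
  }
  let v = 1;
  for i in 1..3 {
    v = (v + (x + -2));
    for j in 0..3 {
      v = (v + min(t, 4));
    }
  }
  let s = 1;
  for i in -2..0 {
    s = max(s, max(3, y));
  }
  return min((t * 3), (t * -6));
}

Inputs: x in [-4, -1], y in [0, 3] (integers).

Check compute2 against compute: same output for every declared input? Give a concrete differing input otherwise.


The rewrite breaks on x=-2, y=3, where the results are -18 and -288.
compute: t = -6; u = 10; ((min(x, t) + (y * y)) > (u - 7)) -> false; v = 1; [i=1]; v = -3; [j=0]; v = -9; [j=1]; v = -15; [j=2]; v = -21; [i=2]; v = -25; [j=0]; v = -31; [j=1]; v = -37; [j=2]; v = -43; s = 1; [i=-2]; s = 3; [i=-1]; s = 3; return -18
compute2: t = -6; u = 10; ((min(x, t) + (y * y)) >= (u - 7)) -> true; t = 48; v = 1; [i=1]; v = -3; [j=0]; v = 1; [j=1]; v = 5; [j=2]; v = 9; [i=2]; v = 5; [j=0]; v = 9; [j=1]; v = 13; [j=2]; v = 17; s = 1; [i=-2]; s = 3; [i=-1]; s = 3; return -288
verdict: not equivalent; witness: x=-2, y=3


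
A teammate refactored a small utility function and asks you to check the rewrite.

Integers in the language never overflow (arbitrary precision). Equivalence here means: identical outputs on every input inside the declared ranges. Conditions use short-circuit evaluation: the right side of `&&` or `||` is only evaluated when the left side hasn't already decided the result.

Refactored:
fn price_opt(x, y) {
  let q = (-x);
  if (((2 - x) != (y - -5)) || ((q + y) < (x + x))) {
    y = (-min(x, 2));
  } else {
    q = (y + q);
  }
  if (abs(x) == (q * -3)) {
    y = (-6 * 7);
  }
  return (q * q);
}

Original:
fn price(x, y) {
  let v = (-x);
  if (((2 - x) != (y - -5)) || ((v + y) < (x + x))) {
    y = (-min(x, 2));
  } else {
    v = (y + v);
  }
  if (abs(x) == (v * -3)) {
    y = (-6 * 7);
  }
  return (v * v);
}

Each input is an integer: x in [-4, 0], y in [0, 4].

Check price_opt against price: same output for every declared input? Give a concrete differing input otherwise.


Changes here: local variable names differ; the full 25-point sweep finds no disagreement.
verdict: equivalent


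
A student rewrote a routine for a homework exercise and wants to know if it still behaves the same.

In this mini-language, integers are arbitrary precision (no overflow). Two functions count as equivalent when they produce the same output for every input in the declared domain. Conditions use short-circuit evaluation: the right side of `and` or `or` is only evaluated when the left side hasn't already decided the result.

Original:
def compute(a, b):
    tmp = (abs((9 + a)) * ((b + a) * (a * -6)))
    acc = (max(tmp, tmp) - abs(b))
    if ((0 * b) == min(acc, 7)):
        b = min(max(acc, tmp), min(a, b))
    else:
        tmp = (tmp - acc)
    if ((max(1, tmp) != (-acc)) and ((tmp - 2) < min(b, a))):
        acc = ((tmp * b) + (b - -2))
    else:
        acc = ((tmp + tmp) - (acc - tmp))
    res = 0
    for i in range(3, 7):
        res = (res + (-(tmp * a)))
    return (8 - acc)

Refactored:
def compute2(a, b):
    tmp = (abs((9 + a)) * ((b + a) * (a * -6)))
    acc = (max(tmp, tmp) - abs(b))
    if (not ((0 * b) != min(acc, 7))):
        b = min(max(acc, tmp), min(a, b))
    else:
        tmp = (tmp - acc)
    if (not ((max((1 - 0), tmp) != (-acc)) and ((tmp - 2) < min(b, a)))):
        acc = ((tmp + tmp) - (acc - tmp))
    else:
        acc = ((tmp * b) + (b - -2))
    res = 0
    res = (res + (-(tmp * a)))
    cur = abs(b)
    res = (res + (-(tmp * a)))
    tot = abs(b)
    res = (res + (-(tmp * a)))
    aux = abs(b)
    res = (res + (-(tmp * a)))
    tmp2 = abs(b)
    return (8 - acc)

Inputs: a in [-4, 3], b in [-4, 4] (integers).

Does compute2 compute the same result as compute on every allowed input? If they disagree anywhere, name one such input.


Reading the diff, among the changes: arithmetic usage differs; min/max/abs usage differs; local variable names differ; statement counts differ; constant usage differs; comparison usage differs; loop structure differs; boolean connective usage differs.
Spot check at a=1, b=0 — compute: tmp=-60, then acc=-60, then ((0 * b) == min(acc, 7)) is false, then tmp=0, then ((max(1, tmp) != (-acc)) and ((tmp - 2) < min(b, a))) is true, then acc=2, then res=0, then (i=3), then res=0, then (i=4), then res=0, then (i=5), then res=0, then (i=6), then res=0, then returns 6. compute2: tmp=-60, then acc=-60, then (not ((0 * b) != min(acc, 7))) is false, then tmp=0, then (not ((max((1 - 0), tmp) != (-acc)) and ((tmp - 2) < min(b, a)))) is false, then acc=2, then res=0, then res=0, then cur=0, then res=0, then tot=0, then res=0, then aux=0, then res=0, then tmp2=0, then returns 6. Both give 6.
An exhaustive pass over the 72 declared inputs shows identical outputs.
verdict: equivalent


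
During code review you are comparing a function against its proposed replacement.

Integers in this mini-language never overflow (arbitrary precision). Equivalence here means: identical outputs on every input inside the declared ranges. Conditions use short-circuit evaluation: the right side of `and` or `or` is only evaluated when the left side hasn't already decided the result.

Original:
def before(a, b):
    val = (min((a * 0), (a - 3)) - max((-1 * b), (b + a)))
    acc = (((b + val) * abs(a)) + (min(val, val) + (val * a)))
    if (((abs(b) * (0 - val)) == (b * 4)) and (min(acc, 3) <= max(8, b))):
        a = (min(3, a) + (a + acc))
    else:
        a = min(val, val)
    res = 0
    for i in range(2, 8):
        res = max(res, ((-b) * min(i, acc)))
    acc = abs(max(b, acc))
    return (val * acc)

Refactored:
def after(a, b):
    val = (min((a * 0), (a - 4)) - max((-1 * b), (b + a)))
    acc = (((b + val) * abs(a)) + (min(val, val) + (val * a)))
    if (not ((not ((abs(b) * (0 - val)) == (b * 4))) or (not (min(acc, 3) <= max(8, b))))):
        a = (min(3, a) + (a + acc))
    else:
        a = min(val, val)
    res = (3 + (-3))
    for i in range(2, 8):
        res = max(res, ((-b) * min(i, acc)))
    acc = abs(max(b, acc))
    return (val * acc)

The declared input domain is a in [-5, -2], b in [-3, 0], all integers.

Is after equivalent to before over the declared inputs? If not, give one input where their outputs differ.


Evaluate both at a=-5, b=-3.
before: val=-11, then acc=-26, then (((abs(b) * (0 - val)) == (b * 4)) and (min(acc, 3) <= max(8, b))) is false, then a=-11, then res=0, then (i=2), then res=0, then (i=3), then res=0, then (i=4), then res=0, then (i=5), then res=0, then (i=6), then res=0, then (i=7), then res=0, then acc=3, then returns -33
after: val=-12, then acc=-27, then (not ((not ((abs(b) * (0 - val)) == (b * 4))) or (not (min(acc, 3) <= max(8, b))))) is false, then a=-12, then res=0, then (i=2), then res=0, then (i=3), then res=0, then (i=4), then res=0, then (i=5), then res=0, then (i=6), then res=0, then (i=7), then res=0, then acc=3, then returns -36
-33 against -36: the behavior changed.
verdict: not equivalent; witness: a=-5, b=-3


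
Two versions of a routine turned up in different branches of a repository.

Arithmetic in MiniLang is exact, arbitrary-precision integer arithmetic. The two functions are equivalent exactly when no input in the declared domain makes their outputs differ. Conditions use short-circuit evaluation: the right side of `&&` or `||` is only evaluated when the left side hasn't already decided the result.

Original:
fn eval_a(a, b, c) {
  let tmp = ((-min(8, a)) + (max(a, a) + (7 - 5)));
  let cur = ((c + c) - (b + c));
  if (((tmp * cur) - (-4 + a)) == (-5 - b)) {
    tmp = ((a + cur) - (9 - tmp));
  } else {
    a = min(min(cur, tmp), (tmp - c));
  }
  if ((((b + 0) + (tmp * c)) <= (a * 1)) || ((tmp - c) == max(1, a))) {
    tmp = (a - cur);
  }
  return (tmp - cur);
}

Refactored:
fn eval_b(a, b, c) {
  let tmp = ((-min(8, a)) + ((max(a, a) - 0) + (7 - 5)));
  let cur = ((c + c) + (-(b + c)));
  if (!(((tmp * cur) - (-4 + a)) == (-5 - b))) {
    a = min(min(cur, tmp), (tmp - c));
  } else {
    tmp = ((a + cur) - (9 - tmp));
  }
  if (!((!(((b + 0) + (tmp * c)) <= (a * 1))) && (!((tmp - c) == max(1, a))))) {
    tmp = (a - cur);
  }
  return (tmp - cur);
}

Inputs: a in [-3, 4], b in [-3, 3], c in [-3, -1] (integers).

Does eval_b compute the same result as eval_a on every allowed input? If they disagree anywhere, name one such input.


This is a faithful refactor — constant usage differs, and arithmetic usage differs, and boolean connective usage differs, but the computed results match everywhere.
Spot check at a=0, b=-3, c=-1 — eval_a: tmp = 2; cur = 2; (((tmp * cur) - (-4 + a)) == (-5 - b)) -> false; a = 2; ((((b + 0) + (tmp * c)) <= (a * 1)) || ((tmp - c) == max(1, a))) -> true; tmp = 0; return -2. eval_b: tmp = 2; cur = 2; (!(((tmp * cur) - (-4 + a)) == (-5 - b))) -> true; a = 2; (!((!(((b + 0) + (tmp * c)) <= (a * 1))) && (!((tmp - c) == max(1, a))))) -> true; tmp = 0; return -2. Both give -2.
Every one of the 168 inputs gives matching results.
verdict: equivalent


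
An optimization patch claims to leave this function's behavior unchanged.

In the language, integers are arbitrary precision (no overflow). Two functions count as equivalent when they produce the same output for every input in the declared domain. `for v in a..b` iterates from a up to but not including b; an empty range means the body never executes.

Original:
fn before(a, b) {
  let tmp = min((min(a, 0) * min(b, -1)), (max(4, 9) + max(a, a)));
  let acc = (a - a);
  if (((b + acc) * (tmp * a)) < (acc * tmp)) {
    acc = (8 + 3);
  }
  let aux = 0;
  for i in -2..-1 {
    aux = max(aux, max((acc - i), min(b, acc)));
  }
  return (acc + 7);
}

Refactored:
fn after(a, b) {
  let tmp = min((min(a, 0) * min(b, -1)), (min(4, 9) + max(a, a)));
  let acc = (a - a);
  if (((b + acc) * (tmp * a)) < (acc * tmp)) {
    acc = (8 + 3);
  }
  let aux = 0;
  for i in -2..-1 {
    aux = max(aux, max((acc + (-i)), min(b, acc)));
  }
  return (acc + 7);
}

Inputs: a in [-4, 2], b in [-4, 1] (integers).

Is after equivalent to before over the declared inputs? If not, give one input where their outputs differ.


At a=-4, b=1: before gives 18, after gives 7.
verdict: not equivalent; witness: a=-4, b=1


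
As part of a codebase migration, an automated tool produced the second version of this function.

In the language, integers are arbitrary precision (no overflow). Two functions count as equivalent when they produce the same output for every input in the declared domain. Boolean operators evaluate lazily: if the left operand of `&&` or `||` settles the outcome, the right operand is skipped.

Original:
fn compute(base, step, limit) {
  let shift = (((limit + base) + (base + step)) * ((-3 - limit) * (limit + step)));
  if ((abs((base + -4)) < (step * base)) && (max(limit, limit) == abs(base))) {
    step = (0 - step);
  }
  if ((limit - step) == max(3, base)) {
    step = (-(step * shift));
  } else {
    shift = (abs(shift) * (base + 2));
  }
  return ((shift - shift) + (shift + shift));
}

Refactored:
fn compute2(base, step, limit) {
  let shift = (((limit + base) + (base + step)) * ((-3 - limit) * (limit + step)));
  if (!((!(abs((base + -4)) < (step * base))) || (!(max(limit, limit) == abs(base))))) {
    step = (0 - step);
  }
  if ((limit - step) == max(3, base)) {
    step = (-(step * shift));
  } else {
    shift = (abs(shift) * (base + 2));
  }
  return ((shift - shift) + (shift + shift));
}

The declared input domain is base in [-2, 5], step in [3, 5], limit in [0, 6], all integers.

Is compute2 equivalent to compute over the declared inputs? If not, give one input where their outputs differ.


Reading the diff, among the changes: boolean connective usage differs.
Spot check at base=3, step=5, limit=3 — compute: shift=-672, then ((abs((base + -4)) < (step * base)) && (max(limit, limit) == abs(base))) is true, then step=-5, then ((limit - step) == max(3, base)) is false, then shift=3360, then returns 6720. compute2: shift=-672, then (!((!(abs((base + -4)) < (step * base))) || (!(max(limit, limit) == abs(base))))) is true, then step=-5, then ((limit - step) == max(3, base)) is false, then shift=3360, then returns 6720. Both give 6720.
Across all 168 domain points the two functions coincide.
verdict: equivalent
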